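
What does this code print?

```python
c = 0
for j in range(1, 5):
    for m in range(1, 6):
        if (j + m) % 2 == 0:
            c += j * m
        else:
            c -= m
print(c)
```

j=1,m=1: even sum, c = 0+1 = 1
j=1,m=2: odd sum, c = 1-2 = -1
j=1,m=3: even sum, c = (-1)+3 = 2
j=1,m=4: odd sum, c = 2-4 = -2
j=1,m=5: even sum, c = (-2)+5 = 3
j=2,m=1: odd sum, c = 3-1 = 2
j=2,m=2: even sum, c = 2+4 = 6
j=2,m=3: odd sum, c = 6-3 = 3
j=2,m=4: even sum, c = 3+8 = 11
j=2,m=5: odd sum, c = 11-5 = 6
j=3,m=1: even sum, c = 6+3 = 9
j=3,m=2: odd sum, c = 9-2 = 7
j=3,m=3: even sum, c = 7+9 = 16
j=3,m=4: odd sum, c = 16-4 = 12
j=3,m=5: even sum, c = 12+15 = 27
j=4,m=1: odd sum, c = 27-1 = 26
j=4,m=2: even sum, c = 26+8 = 34
j=4,m=3: odd sum, c = 34-3 = 31
j=4,m=4: even sum, c = 31+16 = 47
j=4,m=5: odd sum, c = 47-5 = 42

42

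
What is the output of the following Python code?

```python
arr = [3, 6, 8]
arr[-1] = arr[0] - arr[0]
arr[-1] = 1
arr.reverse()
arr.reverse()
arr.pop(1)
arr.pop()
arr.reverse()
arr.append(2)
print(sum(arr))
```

arr[-1] = arr[0]-arr[0] = 3-3 = 0 → [3, 6, 0]
arr[-1] = 1 → [3, 6, 1]
reverse → [1, 6, 3]
reverse → [3, 6, 1]
pop(1) removes 6 → [3, 1]
pop() removes 1 → [3]
reverse → [3]
append 2 → [3, 2]
sum = 5

5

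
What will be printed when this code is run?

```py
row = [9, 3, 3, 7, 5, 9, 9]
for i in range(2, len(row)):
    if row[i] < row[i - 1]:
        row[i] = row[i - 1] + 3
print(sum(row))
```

61

i=2: 3>=3, unchanged → [9, 3, 3, 7, 5, 9, 9]
i=3: 7>=3, unchanged → [9, 3, 3, 7, 5, 9, 9]
i=4: 5<7, row[4] = 7+3 = 10 → [9, 3, 3, 7, 10, 9, 9]
i=5: 9<10, row[5] = 10+3 = 13 → [9, 3, 3, 7, 10, 13, 9]
i=6: 9<13, row[6] = 13+3 = 16 → [9, 3, 3, 7, 10, 13, 16]
sum = 61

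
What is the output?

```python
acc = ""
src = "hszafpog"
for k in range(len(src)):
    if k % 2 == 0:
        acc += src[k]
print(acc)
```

k=0: add 'h' → 'h'
k=1: skip
k=2: add 'z' → 'hz'
k=3: skip
k=4: add 'f' → 'hzf'
k=5: skip
k=6: add 'o' → 'hzfo'
k=7: skip

hzfo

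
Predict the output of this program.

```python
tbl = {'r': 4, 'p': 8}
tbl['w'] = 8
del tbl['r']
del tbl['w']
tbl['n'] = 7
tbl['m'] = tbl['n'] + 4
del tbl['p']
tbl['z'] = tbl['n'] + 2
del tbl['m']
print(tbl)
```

{'n': 7, 'z': 9}

tbl['w'] = 8 → {'r': 4, 'p': 8, 'w': 8}
del 'r' → {'p': 8, 'w': 8}
del 'w' → {'p': 8}
tbl['n'] = 7 → {'p': 8, 'n': 7}
tbl['m'] = tbl['n']+4 = 11 → {'p': 8, 'n': 7, 'm': 11}
del 'p' → {'n': 7, 'm': 11}
tbl['z'] = tbl['n']+2 = 9 → {'n': 7, 'm': 11, 'z': 9}
del 'm' → {'n': 7, 'z': 9}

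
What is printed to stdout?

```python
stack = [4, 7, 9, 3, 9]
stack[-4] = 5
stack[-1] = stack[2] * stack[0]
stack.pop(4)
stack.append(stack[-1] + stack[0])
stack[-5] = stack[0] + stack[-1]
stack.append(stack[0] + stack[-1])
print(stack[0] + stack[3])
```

14

stack[-4] = 5 → [4, 5, 9, 3, 9]
stack[-1] = stack[2]*stack[0] = 9*4 = 36 → [4, 5, 9, 3, 36]
pop(4) removes 36 → [4, 5, 9, 3]
append stack[-1]+stack[0] = 3+4 = 7 → [4, 5, 9, 3, 7]
stack[-5] = stack[0]+stack[-1] = 4+7 = 11 → [11, 5, 9, 3, 7]
append stack[0]+stack[-1] = 11+7 = 18 → [11, 5, 9, 3, 7, 18]
stack[0]+stack[3] = 11+3 = 14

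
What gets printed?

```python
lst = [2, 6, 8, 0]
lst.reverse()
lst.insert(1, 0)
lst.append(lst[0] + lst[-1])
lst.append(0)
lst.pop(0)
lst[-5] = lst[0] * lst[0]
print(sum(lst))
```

reverse → [0, 8, 6, 2]
insert 0 at 1 → [0, 0, 8, 6, 2]
append lst[0]+lst[-1] = 0+2 = 2 → [0, 0, 8, 6, 2, 2]
append 0 → [0, 0, 8, 6, 2, 2, 0]
pop(0) removes 0 → [0, 8, 6, 2, 2, 0]
lst[-5] = lst[0]*lst[0] = 0*0 = 0 → [0, 0, 6, 2, 2, 0]
sum = 10

10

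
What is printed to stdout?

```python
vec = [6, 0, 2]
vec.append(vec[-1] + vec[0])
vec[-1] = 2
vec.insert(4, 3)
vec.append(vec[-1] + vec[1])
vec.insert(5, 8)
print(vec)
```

[6, 0, 2, 2, 3, 8, 3]

append vec[-1]+vec[0] = 2+6 = 8 → [6, 0, 2, 8]
vec[-1] = 2 → [6, 0, 2, 2]
insert 3 at 4 → [6, 0, 2, 2, 3]
append vec[-1]+vec[1] = 3+0 = 3 → [6, 0, 2, 2, 3, 3]
insert 8 at 5 → [6, 0, 2, 2, 3, 8, 3]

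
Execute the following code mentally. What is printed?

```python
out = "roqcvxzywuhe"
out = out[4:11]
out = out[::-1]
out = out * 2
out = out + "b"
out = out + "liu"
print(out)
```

slice [4:11] → 'vxzywuh'
reverse → 'huwyzxv'
repeat ×2 → 'huwyzxvhuwyzxv'
+ 'b' → 'huwyzxvhuwyzxvb'
+ 'liu' → 'huwyzxvhuwyzxvbliu'

huwyzxvhuwyzxvbliu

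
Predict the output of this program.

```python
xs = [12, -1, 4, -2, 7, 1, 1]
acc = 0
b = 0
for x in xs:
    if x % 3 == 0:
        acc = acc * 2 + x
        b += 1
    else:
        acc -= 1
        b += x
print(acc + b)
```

17

x=12: %3==0, acc = 0*2+12 = 12; b=1
x=-1: not %3==0, acc = 12-1 = 11; b=0
x=4: not %3==0, acc = 11-1 = 10; b=4
x=-2: not %3==0, acc = 10-1 = 9; b=2
x=7: not %3==0, acc = 9-1 = 8; b=9
x=1: not %3==0, acc = 8-1 = 7; b=10
x=1: not %3==0, acc = 7-1 = 6; b=11
acc+b = 6+11 = 17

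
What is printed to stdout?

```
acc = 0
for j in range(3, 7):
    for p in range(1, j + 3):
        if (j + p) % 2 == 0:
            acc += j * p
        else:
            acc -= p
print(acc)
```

232

j=3,p=1: even sum, acc = 0+3 = 3
j=3,p=2: odd sum, acc = 3-2 = 1
j=3,p=3: even sum, acc = 1+9 = 10
j=3,p=4: odd sum, acc = 10-4 = 6
j=3,p=5: even sum, acc = 6+15 = 21
j=4,p=1: odd sum, acc = 21-1 = 20
j=4,p=2: even sum, acc = 20+8 = 28
j=4,p=3: odd sum, acc = 28-3 = 25
j=4,p=4: even sum, acc = 25+16 = 41
j=4,p=5: odd sum, acc = 41-5 = 36
j=4,p=6: even sum, acc = 36+24 = 60
j=5,p=1: even sum, acc = 60+5 = 65
j=5,p=2: odd sum, acc = 65-2 = 63
j=5,p=3: even sum, acc = 63+15 = 78
j=5,p=4: odd sum, acc = 78-4 = 74
j=5,p=5: even sum, acc = 74+25 = 99
j=5,p=6: odd sum, acc = 99-6 = 93
j=5,p=7: even sum, acc = 93+35 = 128
j=6,p=1: odd sum, acc = 128-1 = 127
j=6,p=2: even sum, acc = 127+12 = 139
j=6,p=3: odd sum, acc = 139-3 = 136
j=6,p=4: even sum, acc = 136+24 = 160
j=6,p=5: odd sum, acc = 160-5 = 155
j=6,p=6: even sum, acc = 155+36 = 191
j=6,p=7: odd sum, acc = 191-7 = 184
j=6,p=8: even sum, acc = 184+48 = 232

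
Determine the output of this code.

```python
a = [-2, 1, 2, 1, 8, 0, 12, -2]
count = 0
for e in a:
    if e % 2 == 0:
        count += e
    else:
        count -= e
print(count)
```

16

e=-2: even, count = 0+(-2) = -2
e=1: not even, count = (-2)-1 = -3
e=2: even, count = (-3)+2 = -1
e=1: not even, count = (-1)-1 = -2
e=8: even, count = (-2)+8 = 6
e=0: even, count = 6+0 = 6
e=12: even, count = 6+12 = 18
e=-2: even, count = 18+(-2) = 16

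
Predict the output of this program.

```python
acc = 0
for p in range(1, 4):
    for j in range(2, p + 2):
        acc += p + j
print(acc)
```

p=1,j=2: acc = 0+3 = 3
p=2,j=2: acc = 3+4 = 7
p=2,j=3: acc = 7+5 = 12
p=3,j=2: acc = 12+5 = 17
p=3,j=3: acc = 17+6 = 23
p=3,j=4: acc = 23+7 = 30

30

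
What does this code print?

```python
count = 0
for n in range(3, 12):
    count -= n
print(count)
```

n=3: count = 0-3 = -3
n=4: count = (-3)-4 = -7
n=5: count = (-7)-5 = -12
n=6: count = (-12)-6 = -18
n=7: count = (-18)-7 = -25
n=8: count = (-25)-8 = -33
n=9: count = (-33)-9 = -42
n=10: count = (-42)-10 = -52
n=11: count = (-52)-11 = -63

-63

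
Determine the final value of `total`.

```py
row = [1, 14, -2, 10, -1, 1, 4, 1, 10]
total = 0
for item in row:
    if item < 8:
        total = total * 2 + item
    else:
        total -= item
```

-613

item=1: <8, total = 0*2+1 = 1
item=14: not <8, total = 1-14 = -13
item=-2: <8, total = (-13)*2+(-2) = -28
item=10: not <8, total = (-28)-10 = -38
item=-1: <8, total = (-38)*2+(-1) = -77
item=1: <8, total = (-77)*2+1 = -153
item=4: <8, total = (-153)*2+4 = -302
item=1: <8, total = (-302)*2+1 = -603
item=10: not <8, total = (-603)-10 = -613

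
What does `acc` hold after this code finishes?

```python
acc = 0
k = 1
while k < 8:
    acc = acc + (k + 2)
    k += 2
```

k=1: acc = 0+3 = 3
k=3: acc = 3+5 = 8
k=5: acc = 8+7 = 15
k=7: acc = 15+9 = 24

24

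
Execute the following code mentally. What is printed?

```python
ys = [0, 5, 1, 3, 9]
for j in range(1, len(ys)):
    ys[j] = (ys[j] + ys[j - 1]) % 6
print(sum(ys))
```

j=1: ys[1] = (5+0)%6 = 5 → [0, 5, 1, 3, 9]
j=2: ys[2] = (1+5)%6 = 0 → [0, 5, 0, 3, 9]
j=3: ys[3] = (3+0)%6 = 3 → [0, 5, 0, 3, 9]
j=4: ys[4] = (9+3)%6 = 0 → [0, 5, 0, 3, 0]
sum = 8

8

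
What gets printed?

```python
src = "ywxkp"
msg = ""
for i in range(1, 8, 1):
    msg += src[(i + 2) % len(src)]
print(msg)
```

kpywxkp

i=1: add src[3]='k' → 'k'
i=2: add src[4]='p' → 'kp'
i=3: add src[0]='y' → 'kpy'
i=4: add src[1]='w' → 'kpyw'
i=5: add src[2]='x' → 'kpywx'
i=6: add src[3]='k' → 'kpywxk'
i=7: add src[4]='p' → 'kpywxkp'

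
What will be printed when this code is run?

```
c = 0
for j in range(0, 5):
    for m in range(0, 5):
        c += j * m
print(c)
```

j=0,m=0: c = 0+0 = 0
j=0,m=1: c = 0+0 = 0
j=0,m=2: c = 0+0 = 0
j=0,m=3: c = 0+0 = 0
j=0,m=4: c = 0+0 = 0
j=1,m=0: c = 0+0 = 0
j=1,m=1: c = 0+1 = 1
j=1,m=2: c = 1+2 = 3
j=1,m=3: c = 3+3 = 6
j=1,m=4: c = 6+4 = 10
j=2,m=0: c = 10+0 = 10
j=2,m=1: c = 10+2 = 12
j=2,m=2: c = 12+4 = 16
j=2,m=3: c = 16+6 = 22
j=2,m=4: c = 22+8 = 30
j=3,m=0: c = 30+0 = 30
j=3,m=1: c = 30+3 = 33
j=3,m=2: c = 33+6 = 39
j=3,m=3: c = 39+9 = 48
j=3,m=4: c = 48+12 = 60
j=4,m=0: c = 60+0 = 60
j=4,m=1: c = 60+4 = 64
j=4,m=2: c = 64+8 = 72
j=4,m=3: c = 72+12 = 84
j=4,m=4: c = 84+16 = 100

100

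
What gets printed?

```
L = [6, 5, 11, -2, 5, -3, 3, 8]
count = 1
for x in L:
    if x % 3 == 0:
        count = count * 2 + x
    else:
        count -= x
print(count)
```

-55

x=6: %3==0, count = 1*2+6 = 8
x=5: not %3==0, count = 8-5 = 3
x=11: not %3==0, count = 3-11 = -8
x=-2: not %3==0, count = (-8)-(-2) = -6
x=5: not %3==0, count = (-6)-5 = -11
x=-3: %3==0, count = (-11)*2+(-3) = -25
x=3: %3==0, count = (-25)*2+3 = -47
x=8: not %3==0, count = (-47)-8 = -55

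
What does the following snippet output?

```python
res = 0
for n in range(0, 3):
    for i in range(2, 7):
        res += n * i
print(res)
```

60

n=0,i=2: res = 0+0 = 0
n=0,i=3: res = 0+0 = 0
n=0,i=4: res = 0+0 = 0
n=0,i=5: res = 0+0 = 0
n=0,i=6: res = 0+0 = 0
n=1,i=2: res = 0+2 = 2
n=1,i=3: res = 2+3 = 5
n=1,i=4: res = 5+4 = 9
n=1,i=5: res = 9+5 = 14
n=1,i=6: res = 14+6 = 20
n=2,i=2: res = 20+4 = 24
n=2,i=3: res = 24+6 = 30
n=2,i=4: res = 30+8 = 38
n=2,i=5: res = 38+10 = 48
n=2,i=6: res = 48+12 = 60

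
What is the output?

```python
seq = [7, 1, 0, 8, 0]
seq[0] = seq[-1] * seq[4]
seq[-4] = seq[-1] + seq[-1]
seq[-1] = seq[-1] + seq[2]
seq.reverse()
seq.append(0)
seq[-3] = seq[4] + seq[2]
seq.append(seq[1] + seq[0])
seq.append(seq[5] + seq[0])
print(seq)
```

seq[0] = seq[-1]*seq[4] = 0*0 = 0 → [0, 1, 0, 8, 0]
seq[-4] = seq[-1]+seq[-1] = 0+0 = 0 → [0, 0, 0, 8, 0]
seq[-1] = seq[-1]+seq[2] = 0+0 = 0 → [0, 0, 0, 8, 0]
reverse → [0, 8, 0, 0, 0]
append 0 → [0, 8, 0, 0, 0, 0]
seq[-3] = seq[4]+seq[2] = 0+0 = 0 → [0, 8, 0, 0, 0, 0]
append seq[1]+seq[0] = 8+0 = 8 → [0, 8, 0, 0, 0, 0, 8]
append seq[5]+seq[0] = 0+0 = 0 → [0, 8, 0, 0, 0, 0, 8, 0]

[0, 8, 0, 0, 0, 0, 8, 0]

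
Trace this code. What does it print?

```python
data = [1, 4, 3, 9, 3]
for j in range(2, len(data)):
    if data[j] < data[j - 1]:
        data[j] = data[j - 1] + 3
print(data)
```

[1, 4, 7, 9, 12]

j=2: 3<4, data[2] = 4+3 = 7 → [1, 4, 7, 9, 3]
j=3: 9>=7, unchanged → [1, 4, 7, 9, 3]
j=4: 3<9, data[4] = 9+3 = 12 → [1, 4, 7, 9, 12]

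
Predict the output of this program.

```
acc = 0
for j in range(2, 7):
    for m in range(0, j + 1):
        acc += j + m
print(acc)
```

165

j=2,m=0: acc = 0+2 = 2
j=2,m=1: acc = 2+3 = 5
j=2,m=2: acc = 5+4 = 9
j=3,m=0: acc = 9+3 = 12
j=3,m=1: acc = 12+4 = 16
j=3,m=2: acc = 16+5 = 21
j=3,m=3: acc = 21+6 = 27
j=4,m=0: acc = 27+4 = 31
j=4,m=1: acc = 31+5 = 36
j=4,m=2: acc = 36+6 = 42
j=4,m=3: acc = 42+7 = 49
j=4,m=4: acc = 49+8 = 57
j=5,m=0: acc = 57+5 = 62
j=5,m=1: acc = 62+6 = 68
j=5,m=2: acc = 68+7 = 75
j=5,m=3: acc = 75+8 = 83
j=5,m=4: acc = 83+9 = 92
j=5,m=5: acc = 92+10 = 102
j=6,m=0: acc = 102+6 = 108
j=6,m=1: acc = 108+7 = 115
j=6,m=2: acc = 115+8 = 123
j=6,m=3: acc = 123+9 = 132
j=6,m=4: acc = 132+10 = 142
j=6,m=5: acc = 142+11 = 153
j=6,m=6: acc = 153+12 = 165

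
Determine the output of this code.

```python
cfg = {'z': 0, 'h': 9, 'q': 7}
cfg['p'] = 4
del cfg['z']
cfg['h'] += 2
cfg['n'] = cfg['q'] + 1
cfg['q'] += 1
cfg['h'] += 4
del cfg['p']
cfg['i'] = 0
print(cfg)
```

cfg['p'] = 4 → {'z': 0, 'h': 9, 'q': 7, 'p': 4}
del 'z' → {'h': 9, 'q': 7, 'p': 4}
cfg['h'] = 9+2 = 11 → {'h': 11, 'q': 7, 'p': 4}
cfg['n'] = cfg['q']+1 = 8 → {'h': 11, 'q': 7, 'p': 4, 'n': 8}
cfg['q'] = 7+1 = 8 → {'h': 11, 'q': 8, 'p': 4, 'n': 8}
cfg['h'] = 11+4 = 15 → {'h': 15, 'q': 8, 'p': 4, 'n': 8}
del 'p' → {'h': 15, 'q': 8, 'n': 8}
cfg['i'] = 0 → {'h': 15, 'q': 8, 'n': 8, 'i': 0}

{'h': 15, 'q': 8, 'n': 8, 'i': 0}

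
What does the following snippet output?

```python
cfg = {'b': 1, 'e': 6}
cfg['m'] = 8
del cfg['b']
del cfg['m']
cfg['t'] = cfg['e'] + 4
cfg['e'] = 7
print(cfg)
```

{'e': 7, 't': 10}

cfg['m'] = 8 → {'b': 1, 'e': 6, 'm': 8}
del 'b' → {'e': 6, 'm': 8}
del 'm' → {'e': 6}
cfg['t'] = cfg['e']+4 = 10 → {'e': 6, 't': 10}
cfg['e'] = 7 → {'e': 7, 't': 10}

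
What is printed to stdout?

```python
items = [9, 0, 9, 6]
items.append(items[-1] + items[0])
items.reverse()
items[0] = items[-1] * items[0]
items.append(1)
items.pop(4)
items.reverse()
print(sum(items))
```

append items[-1]+items[0] = 6+9 = 15 → [9, 0, 9, 6, 15]
reverse → [15, 6, 9, 0, 9]
items[0] = items[-1]*items[0] = 9*15 = 135 → [135, 6, 9, 0, 9]
append 1 → [135, 6, 9, 0, 9, 1]
pop(4) removes 9 → [135, 6, 9, 0, 1]
reverse → [1, 0, 9, 6, 135]
sum = 151

151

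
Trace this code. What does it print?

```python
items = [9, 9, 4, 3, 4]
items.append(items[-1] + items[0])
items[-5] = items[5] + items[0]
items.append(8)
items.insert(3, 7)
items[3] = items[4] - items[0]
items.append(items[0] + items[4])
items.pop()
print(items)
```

append items[-1]+items[0] = 4+9 = 13 → [9, 9, 4, 3, 4, 13]
items[-5] = items[5]+items[0] = 13+9 = 22 → [9, 22, 4, 3, 4, 13]
append 8 → [9, 22, 4, 3, 4, 13, 8]
insert 7 at 3 → [9, 22, 4, 7, 3, 4, 13, 8]
items[3] = items[4]-items[0] = 3-9 = -6 → [9, 22, 4, -6, 3, 4, 13, 8]
append items[0]+items[4] = 9+3 = 12 → [9, 22, 4, -6, 3, 4, 13, 8, 12]
pop() removes 12 → [9, 22, 4, -6, 3, 4, 13, 8]

[9, 22, 4, -6, 3, 4, 13, 8]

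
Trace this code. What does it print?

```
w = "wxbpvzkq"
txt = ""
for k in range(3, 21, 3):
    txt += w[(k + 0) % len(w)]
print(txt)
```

pkxvqb

k=3: add w[3]='p' → 'p'
k=6: add w[6]='k' → 'pk'
k=9: add w[1]='x' → 'pkx'
k=12: add w[4]='v' → 'pkxv'
k=15: add w[7]='q' → 'pkxvq'
k=18: add w[2]='b' → 'pkxvqb'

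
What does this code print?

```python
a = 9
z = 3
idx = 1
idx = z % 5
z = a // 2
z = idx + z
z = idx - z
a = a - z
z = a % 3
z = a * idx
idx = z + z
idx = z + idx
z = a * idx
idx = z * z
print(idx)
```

idx = 3%5 = 3
z = 9//2 = 4
z = 3+4 = 7
z = 3-7 = -4
a = 9-(-4) = 13
z = 13%3 = 1
z = 13*3 = 39
idx = 39+39 = 78
idx = 39+78 = 117
z = 13*117 = 1521
idx = 1521*1521 = 2313441

2313441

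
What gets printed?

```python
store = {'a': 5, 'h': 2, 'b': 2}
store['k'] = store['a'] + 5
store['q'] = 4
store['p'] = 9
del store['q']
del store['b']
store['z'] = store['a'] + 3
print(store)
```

store['k'] = store['a']+5 = 10 → {'a': 5, 'h': 2, 'b': 2, 'k': 10}
store['q'] = 4 → {'a': 5, 'h': 2, 'b': 2, 'k': 10, 'q': 4}
store['p'] = 9 → {'a': 5, 'h': 2, 'b': 2, 'k': 10, 'q': 4, 'p': 9}
del 'q' → {'a': 5, 'h': 2, 'b': 2, 'k': 10, 'p': 9}
del 'b' → {'a': 5, 'h': 2, 'k': 10, 'p': 9}
store['z'] = store['a']+3 = 8 → {'a': 5, 'h': 2, 'k': 10, 'p': 9, 'z': 8}

{'a': 5, 'h': 2, 'k': 10, 'p': 9, 'z': 8}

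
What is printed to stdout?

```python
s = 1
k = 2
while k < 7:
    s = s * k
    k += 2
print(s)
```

48

k=2: s = 1*2 = 2
k=4: s = 2*4 = 8
k=6: s = 8*6 = 48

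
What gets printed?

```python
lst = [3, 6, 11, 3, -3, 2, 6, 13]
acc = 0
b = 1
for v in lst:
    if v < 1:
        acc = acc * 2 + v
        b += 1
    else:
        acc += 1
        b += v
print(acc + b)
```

v=3: not <1, acc = 0+1 = 1; b=4
v=6: not <1, acc = 1+1 = 2; b=10
v=11: not <1, acc = 2+1 = 3; b=21
v=3: not <1, acc = 3+1 = 4; b=24
v=-3: <1, acc = 4*2+(-3) = 5; b=25
v=2: not <1, acc = 5+1 = 6; b=27
v=6: not <1, acc = 6+1 = 7; b=33
v=13: not <1, acc = 7+1 = 8; b=46
acc+b = 8+46 = 54

54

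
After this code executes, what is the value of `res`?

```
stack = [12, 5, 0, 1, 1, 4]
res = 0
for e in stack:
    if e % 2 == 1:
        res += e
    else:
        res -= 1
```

e=12: not odd, res = 0-1 = -1
e=5: odd, res = (-1)+5 = 4
e=0: not odd, res = 4-1 = 3
e=1: odd, res = 3+1 = 4
e=1: odd, res = 4+1 = 5
e=4: not odd, res = 5-1 = 4

4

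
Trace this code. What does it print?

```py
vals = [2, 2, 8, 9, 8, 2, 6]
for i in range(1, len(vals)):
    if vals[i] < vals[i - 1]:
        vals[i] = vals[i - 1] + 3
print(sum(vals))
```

i=1: 2>=2, unchanged → [2, 2, 8, 9, 8, 2, 6]
i=2: 8>=2, unchanged → [2, 2, 8, 9, 8, 2, 6]
i=3: 9>=8, unchanged → [2, 2, 8, 9, 8, 2, 6]
i=4: 8<9, vals[4] = 9+3 = 12 → [2, 2, 8, 9, 12, 2, 6]
i=5: 2<12, vals[5] = 12+3 = 15 → [2, 2, 8, 9, 12, 15, 6]
i=6: 6<15, vals[6] = 15+3 = 18 → [2, 2, 8, 9, 12, 15, 18]
sum = 66

66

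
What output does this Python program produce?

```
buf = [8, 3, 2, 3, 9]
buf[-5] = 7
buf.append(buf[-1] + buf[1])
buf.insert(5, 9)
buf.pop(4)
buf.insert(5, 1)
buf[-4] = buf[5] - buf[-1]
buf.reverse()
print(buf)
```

buf[-5] = 7 → [7, 3, 2, 3, 9]
append buf[-1]+buf[1] = 9+3 = 12 → [7, 3, 2, 3, 9, 12]
insert 9 at 5 → [7, 3, 2, 3, 9, 9, 12]
pop(4) removes 9 → [7, 3, 2, 3, 9, 12]
insert 1 at 5 → [7, 3, 2, 3, 9, 1, 12]
buf[-4] = buf[5]-buf[-1] = 1-12 = -11 → [7, 3, 2, -11, 9, 1, 12]
reverse → [12, 1, 9, -11, 2, 3, 7]

[12, 1, 9, -11, 2, 3, 7]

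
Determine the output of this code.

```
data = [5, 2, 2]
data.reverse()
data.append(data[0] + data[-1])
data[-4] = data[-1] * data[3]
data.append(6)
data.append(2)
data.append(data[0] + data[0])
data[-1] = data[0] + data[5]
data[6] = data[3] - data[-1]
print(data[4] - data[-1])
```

reverse → [2, 2, 5]
append data[0]+data[-1] = 2+5 = 7 → [2, 2, 5, 7]
data[-4] = data[-1]*data[3] = 7*7 = 49 → [49, 2, 5, 7]
append 6 → [49, 2, 5, 7, 6]
append 2 → [49, 2, 5, 7, 6, 2]
append data[0]+data[0] = 49+49 = 98 → [49, 2, 5, 7, 6, 2, 98]
data[-1] = data[0]+data[5] = 49+2 = 51 → [49, 2, 5, 7, 6, 2, 51]
data[6] = data[3]-data[-1] = 7-51 = -44 → [49, 2, 5, 7, 6, 2, -44]
data[4]-data[-1] = 6-(-44) = 50

50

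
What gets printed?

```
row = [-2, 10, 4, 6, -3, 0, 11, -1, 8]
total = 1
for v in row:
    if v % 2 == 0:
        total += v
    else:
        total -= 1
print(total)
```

v=-2: even, total = 1+(-2) = -1
v=10: even, total = (-1)+10 = 9
v=4: even, total = 9+4 = 13
v=6: even, total = 13+6 = 19
v=-3: not even, total = 19-1 = 18
v=0: even, total = 18+0 = 18
v=11: not even, total = 18-1 = 17
v=-1: not even, total = 17-1 = 16
v=8: even, total = 16+8 = 24

24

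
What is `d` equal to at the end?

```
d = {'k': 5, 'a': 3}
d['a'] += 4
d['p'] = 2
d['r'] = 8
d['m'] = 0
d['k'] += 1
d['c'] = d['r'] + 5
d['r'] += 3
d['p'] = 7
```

d['a'] = 3+4 = 7 → {'k': 5, 'a': 7}
d['p'] = 2 → {'k': 5, 'a': 7, 'p': 2}
d['r'] = 8 → {'k': 5, 'a': 7, 'p': 2, 'r': 8}
d['m'] = 0 → {'k': 5, 'a': 7, 'p': 2, 'r': 8, 'm': 0}
d['k'] = 5+1 = 6 → {'k': 6, 'a': 7, 'p': 2, 'r': 8, 'm': 0}
d['c'] = d['r']+5 = 13 → {'k': 6, 'a': 7, 'p': 2, 'r': 8, 'm': 0, 'c': 13}
d['r'] = 8+3 = 11 → {'k': 6, 'a': 7, 'p': 2, 'r': 11, 'm': 0, 'c': 13}
d['p'] = 7 → {'k': 6, 'a': 7, 'p': 7, 'r': 11, 'm': 0, 'c': 13}

{'k': 6, 'a': 7, 'p': 7, 'r': 11, 'm': 0, 'c': 13}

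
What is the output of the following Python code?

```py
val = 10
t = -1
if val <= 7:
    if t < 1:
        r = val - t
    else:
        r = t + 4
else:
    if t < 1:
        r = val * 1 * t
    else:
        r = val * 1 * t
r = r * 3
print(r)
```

val=10, t=-1
val <= 7 is False; t < 1 is True
→ r = val * 1 * t = -10
r = (-10)*3 = -30

-30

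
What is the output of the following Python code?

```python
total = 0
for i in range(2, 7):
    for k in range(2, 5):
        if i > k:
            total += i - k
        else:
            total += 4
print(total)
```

43

i=2,k=2: not 2>2, total = 0+4 = 4
i=2,k=3: not 2>3, total = 4+4 = 8
i=2,k=4: not 2>4, total = 8+4 = 12
i=3,k=2: 3>2, total = 12+1 = 13
i=3,k=3: not 3>3, total = 13+4 = 17
i=3,k=4: not 3>4, total = 17+4 = 21
i=4,k=2: 4>2, total = 21+2 = 23
i=4,k=3: 4>3, total = 23+1 = 24
i=4,k=4: not 4>4, total = 24+4 = 28
i=5,k=2: 5>2, total = 28+3 = 31
i=5,k=3: 5>3, total = 31+2 = 33
i=5,k=4: 5>4, total = 33+1 = 34
i=6,k=2: 6>2, total = 34+4 = 38
i=6,k=3: 6>3, total = 38+3 = 41
i=6,k=4: 6>4, total = 41+2 = 43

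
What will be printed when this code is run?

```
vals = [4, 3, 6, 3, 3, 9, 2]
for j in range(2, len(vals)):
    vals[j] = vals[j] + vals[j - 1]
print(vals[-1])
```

j=2: vals[2] = 6+3 = 9 → [4, 3, 9, 3, 3, 9, 2]
j=3: vals[3] = 3+9 = 12 → [4, 3, 9, 12, 3, 9, 2]
j=4: vals[4] = 3+12 = 15 → [4, 3, 9, 12, 15, 9, 2]
j=5: vals[5] = 9+15 = 24 → [4, 3, 9, 12, 15, 24, 2]
j=6: vals[6] = 2+24 = 26 → [4, 3, 9, 12, 15, 24, 26]

26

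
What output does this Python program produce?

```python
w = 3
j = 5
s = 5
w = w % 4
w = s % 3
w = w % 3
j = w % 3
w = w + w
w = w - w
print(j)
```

w = 3%4 = 3
w = 5%3 = 2
w = 2%3 = 2
j = 2%3 = 2
w = 2+2 = 4
w = 4-4 = 0

2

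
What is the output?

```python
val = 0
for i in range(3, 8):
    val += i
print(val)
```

i=3: val = 0+3 = 3
i=4: val = 3+4 = 7
i=5: val = 7+5 = 12
i=6: val = 12+6 = 18
i=7: val = 18+7 = 25

25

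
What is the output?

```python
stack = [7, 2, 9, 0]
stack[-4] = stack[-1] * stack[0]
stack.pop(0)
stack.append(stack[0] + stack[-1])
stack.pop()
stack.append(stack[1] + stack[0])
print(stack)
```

[2, 9, 0, 11]

stack[-4] = stack[-1]*stack[0] = 0*7 = 0 → [0, 2, 9, 0]
pop(0) removes 0 → [2, 9, 0]
append stack[0]+stack[-1] = 2+0 = 2 → [2, 9, 0, 2]
pop() removes 2 → [2, 9, 0]
append stack[1]+stack[0] = 9+2 = 11 → [2, 9, 0, 11]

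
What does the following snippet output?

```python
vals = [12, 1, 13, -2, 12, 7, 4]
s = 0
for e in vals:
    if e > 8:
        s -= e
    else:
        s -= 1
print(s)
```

-41

e=12: >8, s = 0-12 = -12
e=1: not >8, s = (-12)-1 = -13
e=13: >8, s = (-13)-13 = -26
e=-2: not >8, s = (-26)-1 = -27
e=12: >8, s = (-27)-12 = -39
e=7: not >8, s = (-39)-1 = -40
e=4: not >8, s = (-40)-1 = -41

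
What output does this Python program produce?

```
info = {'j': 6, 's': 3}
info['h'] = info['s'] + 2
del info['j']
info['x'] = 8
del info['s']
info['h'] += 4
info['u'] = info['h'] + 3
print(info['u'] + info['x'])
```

20

info['h'] = info['s']+2 = 5 → {'j': 6, 's': 3, 'h': 5}
del 'j' → {'s': 3, 'h': 5}
info['x'] = 8 → {'s': 3, 'h': 5, 'x': 8}
del 's' → {'h': 5, 'x': 8}
info['h'] = 5+4 = 9 → {'h': 9, 'x': 8}
info['u'] = info['h']+3 = 12 → {'h': 9, 'x': 8, 'u': 12}
info['u']+info['x'] = 12+8 = 20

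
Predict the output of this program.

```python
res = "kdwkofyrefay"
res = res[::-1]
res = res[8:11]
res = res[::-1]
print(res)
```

dwk

reverse → 'yaferyfokwdk'
slice [8:11] → 'kwd'
reverse → 'dwk'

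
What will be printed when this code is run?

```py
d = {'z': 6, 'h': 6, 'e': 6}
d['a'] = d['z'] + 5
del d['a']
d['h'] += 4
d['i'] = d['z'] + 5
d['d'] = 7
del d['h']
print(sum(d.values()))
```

30

d['a'] = d['z']+5 = 11 → {'z': 6, 'h': 6, 'e': 6, 'a': 11}
del 'a' → {'z': 6, 'h': 6, 'e': 6}
d['h'] = 6+4 = 10 → {'z': 6, 'h': 10, 'e': 6}
d['i'] = d['z']+5 = 11 → {'z': 6, 'h': 10, 'e': 6, 'i': 11}
d['d'] = 7 → {'z': 6, 'h': 10, 'e': 6, 'i': 11, 'd': 7}
del 'h' → {'z': 6, 'e': 6, 'i': 11, 'd': 7}
sum of values = 30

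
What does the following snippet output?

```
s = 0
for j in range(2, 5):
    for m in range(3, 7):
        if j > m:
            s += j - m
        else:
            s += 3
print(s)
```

34

j=2,m=3: not 2>3, s = 0+3 = 3
j=2,m=4: not 2>4, s = 3+3 = 6
j=2,m=5: not 2>5, s = 6+3 = 9
j=2,m=6: not 2>6, s = 9+3 = 12
j=3,m=3: not 3>3, s = 12+3 = 15
j=3,m=4: not 3>4, s = 15+3 = 18
j=3,m=5: not 3>5, s = 18+3 = 21
j=3,m=6: not 3>6, s = 21+3 = 24
j=4,m=3: 4>3, s = 24+1 = 25
j=4,m=4: not 4>4, s = 25+3 = 28
j=4,m=5: not 4>5, s = 28+3 = 31
j=4,m=6: not 4>6, s = 31+3 = 34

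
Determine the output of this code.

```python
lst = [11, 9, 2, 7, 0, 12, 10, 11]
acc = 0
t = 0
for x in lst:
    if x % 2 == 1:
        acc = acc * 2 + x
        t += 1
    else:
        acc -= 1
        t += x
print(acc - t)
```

x=11: odd, acc = 0*2+11 = 11; t=1
x=9: odd, acc = 11*2+9 = 31; t=2
x=2: not odd, acc = 31-1 = 30; t=4
x=7: odd, acc = 30*2+7 = 67; t=5
x=0: not odd, acc = 67-1 = 66; t=5
x=12: not odd, acc = 66-1 = 65; t=17
x=10: not odd, acc = 65-1 = 64; t=27
x=11: odd, acc = 64*2+11 = 139; t=28
acc-t = 139-28 = 111

111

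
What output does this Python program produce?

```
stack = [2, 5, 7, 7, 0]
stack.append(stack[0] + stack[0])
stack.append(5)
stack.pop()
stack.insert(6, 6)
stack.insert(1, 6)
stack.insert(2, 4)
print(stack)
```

append stack[0]+stack[0] = 2+2 = 4 → [2, 5, 7, 7, 0, 4]
append 5 → [2, 5, 7, 7, 0, 4, 5]
pop() removes 5 → [2, 5, 7, 7, 0, 4]
insert 6 at 6 → [2, 5, 7, 7, 0, 4, 6]
insert 6 at 1 → [2, 6, 5, 7, 7, 0, 4, 6]
insert 4 at 2 → [2, 6, 4, 5, 7, 7, 0, 4, 6]

[2, 6, 4, 5, 7, 7, 0, 4, 6]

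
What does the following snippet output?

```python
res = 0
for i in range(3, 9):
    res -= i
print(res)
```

i=3: res = 0-3 = -3
i=4: res = (-3)-4 = -7
i=5: res = (-7)-5 = -12
i=6: res = (-12)-6 = -18
i=7: res = (-18)-7 = -25
i=8: res = (-25)-8 = -33

-33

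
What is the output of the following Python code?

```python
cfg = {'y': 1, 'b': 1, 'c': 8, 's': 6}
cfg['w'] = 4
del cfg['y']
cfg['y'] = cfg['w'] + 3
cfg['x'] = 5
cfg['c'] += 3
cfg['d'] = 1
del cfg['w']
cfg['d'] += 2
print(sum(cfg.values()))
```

cfg['w'] = 4 → {'y': 1, 'b': 1, 'c': 8, 's': 6, 'w': 4}
del 'y' → {'b': 1, 'c': 8, 's': 6, 'w': 4}
cfg['y'] = cfg['w']+3 = 7 → {'b': 1, 'c': 8, 's': 6, 'w': 4, 'y': 7}
cfg['x'] = 5 → {'b': 1, 'c': 8, 's': 6, 'w': 4, 'y': 7, 'x': 5}
cfg['c'] = 8+3 = 11 → {'b': 1, 'c': 11, 's': 6, 'w': 4, 'y': 7, 'x': 5}
cfg['d'] = 1 → {'b': 1, 'c': 11, 's': 6, 'w': 4, 'y': 7, 'x': 5, 'd': 1}
del 'w' → {'b': 1, 'c': 11, 's': 6, 'y': 7, 'x': 5, 'd': 1}
cfg['d'] = 1+2 = 3 → {'b': 1, 'c': 11, 's': 6, 'y': 7, 'x': 5, 'd': 3}
sum of values = 33

33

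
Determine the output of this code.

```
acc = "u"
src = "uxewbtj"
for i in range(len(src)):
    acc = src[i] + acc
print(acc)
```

i=0: prepend 'u' → 'uu'
i=1: prepend 'x' → 'xuu'
i=2: prepend 'e' → 'exuu'
i=3: prepend 'w' → 'wexuu'
i=4: prepend 'b' → 'bwexuu'
i=5: prepend 't' → 'tbwexuu'
i=6: prepend 'j' → 'jtbwexuu'

jtbwexuu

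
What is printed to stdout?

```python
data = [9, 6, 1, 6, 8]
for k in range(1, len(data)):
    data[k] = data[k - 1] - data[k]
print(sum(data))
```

-2

k=1: data[1] = 9-6 = 3 → [9, 3, 1, 6, 8]
k=2: data[2] = 3-1 = 2 → [9, 3, 2, 6, 8]
k=3: data[3] = 2-6 = -4 → [9, 3, 2, -4, 8]
k=4: data[4] = (-4)-8 = -12 → [9, 3, 2, -4, -12]
sum = -2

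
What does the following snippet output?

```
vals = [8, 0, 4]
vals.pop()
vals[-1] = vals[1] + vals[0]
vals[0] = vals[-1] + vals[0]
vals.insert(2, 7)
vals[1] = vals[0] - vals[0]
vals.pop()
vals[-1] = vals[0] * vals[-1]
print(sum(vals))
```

pop() removes 4 → [8, 0]
vals[-1] = vals[1]+vals[0] = 0+8 = 8 → [8, 8]
vals[0] = vals[-1]+vals[0] = 8+8 = 16 → [16, 8]
insert 7 at 2 → [16, 8, 7]
vals[1] = vals[0]-vals[0] = 16-16 = 0 → [16, 0, 7]
pop() removes 7 → [16, 0]
vals[-1] = vals[0]*vals[-1] = 16*0 = 0 → [16, 0]
sum = 16

16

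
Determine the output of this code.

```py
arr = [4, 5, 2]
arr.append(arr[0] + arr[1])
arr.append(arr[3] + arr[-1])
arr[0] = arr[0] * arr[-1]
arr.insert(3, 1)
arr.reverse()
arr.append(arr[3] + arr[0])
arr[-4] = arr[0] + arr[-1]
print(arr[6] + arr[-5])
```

21

append arr[0]+arr[1] = 4+5 = 9 → [4, 5, 2, 9]
append arr[3]+arr[-1] = 9+9 = 18 → [4, 5, 2, 9, 18]
arr[0] = arr[0]*arr[-1] = 4*18 = 72 → [72, 5, 2, 9, 18]
insert 1 at 3 → [72, 5, 2, 1, 9, 18]
reverse → [18, 9, 1, 2, 5, 72]
append arr[3]+arr[0] = 2+18 = 20 → [18, 9, 1, 2, 5, 72, 20]
arr[-4] = arr[0]+arr[-1] = 18+20 = 38 → [18, 9, 1, 38, 5, 72, 20]
arr[6]+arr[-5] = 20+1 = 21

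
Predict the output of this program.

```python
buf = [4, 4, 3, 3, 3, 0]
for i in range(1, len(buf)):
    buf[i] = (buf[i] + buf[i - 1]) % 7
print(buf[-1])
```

i=1: buf[1] = (4+4)%7 = 1 → [4, 1, 3, 3, 3, 0]
i=2: buf[2] = (3+1)%7 = 4 → [4, 1, 4, 3, 3, 0]
i=3: buf[3] = (3+4)%7 = 0 → [4, 1, 4, 0, 3, 0]
i=4: buf[4] = (3+0)%7 = 3 → [4, 1, 4, 0, 3, 0]
i=5: buf[5] = (0+3)%7 = 3 → [4, 1, 4, 0, 3, 3]

3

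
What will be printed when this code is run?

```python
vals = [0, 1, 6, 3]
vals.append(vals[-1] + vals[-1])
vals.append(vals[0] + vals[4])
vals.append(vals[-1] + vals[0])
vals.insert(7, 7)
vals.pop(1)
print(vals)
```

append vals[-1]+vals[-1] = 3+3 = 6 → [0, 1, 6, 3, 6]
append vals[0]+vals[4] = 0+6 = 6 → [0, 1, 6, 3, 6, 6]
append vals[-1]+vals[0] = 6+0 = 6 → [0, 1, 6, 3, 6, 6, 6]
insert 7 at 7 → [0, 1, 6, 3, 6, 6, 6, 7]
pop(1) removes 1 → [0, 6, 3, 6, 6, 6, 7]

[0, 6, 3, 6, 6, 6, 7]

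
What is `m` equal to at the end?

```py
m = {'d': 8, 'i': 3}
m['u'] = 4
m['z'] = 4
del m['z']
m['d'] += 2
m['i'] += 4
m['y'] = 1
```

{'d': 10, 'i': 7, 'u': 4, 'y': 1}

m['u'] = 4 → {'d': 8, 'i': 3, 'u': 4}
m['z'] = 4 → {'d': 8, 'i': 3, 'u': 4, 'z': 4}
del 'z' → {'d': 8, 'i': 3, 'u': 4}
m['d'] = 8+2 = 10 → {'d': 10, 'i': 3, 'u': 4}
m['i'] = 3+4 = 7 → {'d': 10, 'i': 7, 'u': 4}
m['y'] = 1 → {'d': 10, 'i': 7, 'u': 4, 'y': 1}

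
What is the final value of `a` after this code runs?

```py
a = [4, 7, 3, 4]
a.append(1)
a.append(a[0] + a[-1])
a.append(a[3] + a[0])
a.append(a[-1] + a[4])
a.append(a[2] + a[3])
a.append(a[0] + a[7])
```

append 1 → [4, 7, 3, 4, 1]
append a[0]+a[-1] = 4+1 = 5 → [4, 7, 3, 4, 1, 5]
append a[3]+a[0] = 4+4 = 8 → [4, 7, 3, 4, 1, 5, 8]
append a[-1]+a[4] = 8+1 = 9 → [4, 7, 3, 4, 1, 5, 8, 9]
append a[2]+a[3] = 3+4 = 7 → [4, 7, 3, 4, 1, 5, 8, 9, 7]
append a[0]+a[7] = 4+9 = 13 → [4, 7, 3, 4, 1, 5, 8, 9, 7, 13]

[4, 7, 3, 4, 1, 5, 8, 9, 7, 13]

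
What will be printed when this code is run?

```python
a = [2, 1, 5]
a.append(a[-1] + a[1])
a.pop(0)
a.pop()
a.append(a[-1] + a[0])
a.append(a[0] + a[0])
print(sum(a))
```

append a[-1]+a[1] = 5+1 = 6 → [2, 1, 5, 6]
pop(0) removes 2 → [1, 5, 6]
pop() removes 6 → [1, 5]
append a[-1]+a[0] = 5+1 = 6 → [1, 5, 6]
append a[0]+a[0] = 1+1 = 2 → [1, 5, 6, 2]
sum = 14

14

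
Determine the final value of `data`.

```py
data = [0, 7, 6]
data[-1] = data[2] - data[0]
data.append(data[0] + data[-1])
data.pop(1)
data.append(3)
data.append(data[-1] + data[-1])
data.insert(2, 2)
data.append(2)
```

data[-1] = data[2]-data[0] = 6-0 = 6 → [0, 7, 6]
append data[0]+data[-1] = 0+6 = 6 → [0, 7, 6, 6]
pop(1) removes 7 → [0, 6, 6]
append 3 → [0, 6, 6, 3]
append data[-1]+data[-1] = 3+3 = 6 → [0, 6, 6, 3, 6]
insert 2 at 2 → [0, 6, 2, 6, 3, 6]
append 2 → [0, 6, 2, 6, 3, 6, 2]

[0, 6, 2, 6, 3, 6, 2]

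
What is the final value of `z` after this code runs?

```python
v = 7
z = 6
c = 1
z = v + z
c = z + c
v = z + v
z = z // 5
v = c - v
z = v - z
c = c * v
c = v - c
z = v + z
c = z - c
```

z = 7+6 = 13
c = 13+1 = 14
v = 13+7 = 20
z = 13//5 = 2
v = 14-20 = -6
z = (-6)-2 = -8
c = 14*(-6) = -84
c = (-6)-(-84) = 78
z = (-6)+(-8) = -14
c = (-14)-78 = -92

-14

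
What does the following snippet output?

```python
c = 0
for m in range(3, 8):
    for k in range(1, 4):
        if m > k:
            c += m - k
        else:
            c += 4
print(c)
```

m=3,k=1: 3>1, c = 0+2 = 2
m=3,k=2: 3>2, c = 2+1 = 3
m=3,k=3: not 3>3, c = 3+4 = 7
m=4,k=1: 4>1, c = 7+3 = 10
m=4,k=2: 4>2, c = 10+2 = 12
m=4,k=3: 4>3, c = 12+1 = 13
m=5,k=1: 5>1, c = 13+4 = 17
m=5,k=2: 5>2, c = 17+3 = 20
m=5,k=3: 5>3, c = 20+2 = 22
m=6,k=1: 6>1, c = 22+5 = 27
m=6,k=2: 6>2, c = 27+4 = 31
m=6,k=3: 6>3, c = 31+3 = 34
m=7,k=1: 7>1, c = 34+6 = 40
m=7,k=2: 7>2, c = 40+5 = 45
m=7,k=3: 7>3, c = 45+4 = 49

49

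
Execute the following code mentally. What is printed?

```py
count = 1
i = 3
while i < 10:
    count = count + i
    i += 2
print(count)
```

25

i=3: count = 1+3 = 4
i=5: count = 4+5 = 9
i=7: count = 9+7 = 16
i=9: count = 16+9 = 25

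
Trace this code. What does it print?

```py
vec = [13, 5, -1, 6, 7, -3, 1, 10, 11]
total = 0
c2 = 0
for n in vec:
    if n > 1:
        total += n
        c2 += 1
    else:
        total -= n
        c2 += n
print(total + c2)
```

n=13: >1, total = 0+13 = 13; c2=1
n=5: >1, total = 13+5 = 18; c2=2
n=-1: not >1, total = 18-(-1) = 19; c2=1
n=6: >1, total = 19+6 = 25; c2=2
n=7: >1, total = 25+7 = 32; c2=3
n=-3: not >1, total = 32-(-3) = 35; c2=0
n=1: not >1, total = 35-1 = 34; c2=1
n=10: >1, total = 34+10 = 44; c2=2
n=11: >1, total = 44+11 = 55; c2=3
total+c2 = 55+3 = 58

58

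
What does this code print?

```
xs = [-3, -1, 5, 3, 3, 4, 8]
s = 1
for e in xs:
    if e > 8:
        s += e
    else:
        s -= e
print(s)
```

e=-3: not >8, s = 1-(-3) = 4
e=-1: not >8, s = 4-(-1) = 5
e=5: not >8, s = 5-5 = 0
e=3: not >8, s = 0-3 = -3
e=3: not >8, s = (-3)-3 = -6
e=4: not >8, s = (-6)-4 = -10
e=8: not >8, s = (-10)-8 = -18

-18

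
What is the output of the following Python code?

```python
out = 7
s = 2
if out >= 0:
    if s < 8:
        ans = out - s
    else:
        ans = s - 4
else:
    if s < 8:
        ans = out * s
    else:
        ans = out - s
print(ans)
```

out=7, s=2
out >= 0 is True; s < 8 is True
→ ans = out - s = 5

5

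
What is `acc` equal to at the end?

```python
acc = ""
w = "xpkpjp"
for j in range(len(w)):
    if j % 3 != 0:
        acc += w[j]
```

'pkjp'

j=0: skip
j=1: add 'p' → 'p'
j=2: add 'k' → 'pk'
j=3: skip
j=4: add 'j' → 'pkj'
j=5: add 'p' → 'pkjp'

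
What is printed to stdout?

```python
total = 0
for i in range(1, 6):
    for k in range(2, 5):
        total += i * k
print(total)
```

135

i=1,k=2: total = 0+2 = 2
i=1,k=3: total = 2+3 = 5
i=1,k=4: total = 5+4 = 9
i=2,k=2: total = 9+4 = 13
i=2,k=3: total = 13+6 = 19
i=2,k=4: total = 19+8 = 27
i=3,k=2: total = 27+6 = 33
i=3,k=3: total = 33+9 = 42
i=3,k=4: total = 42+12 = 54
i=4,k=2: total = 54+8 = 62
i=4,k=3: total = 62+12 = 74
i=4,k=4: total = 74+16 = 90
i=5,k=2: total = 90+10 = 100
i=5,k=3: total = 100+15 = 115
i=5,k=4: total = 115+20 = 135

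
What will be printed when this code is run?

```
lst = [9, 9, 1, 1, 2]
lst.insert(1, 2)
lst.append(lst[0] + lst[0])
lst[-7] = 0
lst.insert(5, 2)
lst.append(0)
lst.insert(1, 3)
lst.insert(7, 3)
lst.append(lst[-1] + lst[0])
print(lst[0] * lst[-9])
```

insert 2 at 1 → [9, 2, 9, 1, 1, 2]
append lst[0]+lst[0] = 9+9 = 18 → [9, 2, 9, 1, 1, 2, 18]
lst[-7] = 0 → [0, 2, 9, 1, 1, 2, 18]
insert 2 at 5 → [0, 2, 9, 1, 1, 2, 2, 18]
append 0 → [0, 2, 9, 1, 1, 2, 2, 18, 0]
insert 3 at 1 → [0, 3, 2, 9, 1, 1, 2, 2, 18, 0]
insert 3 at 7 → [0, 3, 2, 9, 1, 1, 2, 3, 2, 18, 0]
append lst[-1]+lst[0] = 0+0 = 0 → [0, 3, 2, 9, 1, 1, 2, 3, 2, 18, 0, 0]
lst[0]*lst[-9] = 0*9 = 0

0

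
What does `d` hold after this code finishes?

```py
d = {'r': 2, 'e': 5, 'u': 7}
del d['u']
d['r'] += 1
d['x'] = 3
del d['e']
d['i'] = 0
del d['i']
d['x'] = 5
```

del 'u' → {'r': 2, 'e': 5}
d['r'] = 2+1 = 3 → {'r': 3, 'e': 5}
d['x'] = 3 → {'r': 3, 'e': 5, 'x': 3}
del 'e' → {'r': 3, 'x': 3}
d['i'] = 0 → {'r': 3, 'x': 3, 'i': 0}
del 'i' → {'r': 3, 'x': 3}
d['x'] = 5 → {'r': 3, 'x': 5}

{'r': 3, 'x': 5}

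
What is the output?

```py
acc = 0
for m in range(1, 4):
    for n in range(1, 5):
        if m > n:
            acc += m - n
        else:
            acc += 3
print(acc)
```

m=1,n=1: not 1>1, acc = 0+3 = 3
m=1,n=2: not 1>2, acc = 3+3 = 6
m=1,n=3: not 1>3, acc = 6+3 = 9
m=1,n=4: not 1>4, acc = 9+3 = 12
m=2,n=1: 2>1, acc = 12+1 = 13
m=2,n=2: not 2>2, acc = 13+3 = 16
m=2,n=3: not 2>3, acc = 16+3 = 19
m=2,n=4: not 2>4, acc = 19+3 = 22
m=3,n=1: 3>1, acc = 22+2 = 24
m=3,n=2: 3>2, acc = 24+1 = 25
m=3,n=3: not 3>3, acc = 25+3 = 28
m=3,n=4: not 3>4, acc = 28+3 = 31

31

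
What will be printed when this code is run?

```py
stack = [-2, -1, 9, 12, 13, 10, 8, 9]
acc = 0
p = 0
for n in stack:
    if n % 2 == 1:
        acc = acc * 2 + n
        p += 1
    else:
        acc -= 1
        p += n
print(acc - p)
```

n=-2: not odd, acc = 0-1 = -1; p=-2
n=-1: odd, acc = (-1)*2+(-1) = -3; p=-1
n=9: odd, acc = (-3)*2+9 = 3; p=0
n=12: not odd, acc = 3-1 = 2; p=12
n=13: odd, acc = 2*2+13 = 17; p=13
n=10: not odd, acc = 17-1 = 16; p=23
n=8: not odd, acc = 16-1 = 15; p=31
n=9: odd, acc = 15*2+9 = 39; p=32
acc-p = 39-32 = 7

7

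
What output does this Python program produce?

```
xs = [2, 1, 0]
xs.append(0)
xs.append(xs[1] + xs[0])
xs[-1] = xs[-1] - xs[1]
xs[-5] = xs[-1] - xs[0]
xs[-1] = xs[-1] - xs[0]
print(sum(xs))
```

append 0 → [2, 1, 0, 0]
append xs[1]+xs[0] = 1+2 = 3 → [2, 1, 0, 0, 3]
xs[-1] = xs[-1]-xs[1] = 3-1 = 2 → [2, 1, 0, 0, 2]
xs[-5] = xs[-1]-xs[0] = 2-2 = 0 → [0, 1, 0, 0, 2]
xs[-1] = xs[-1]-xs[0] = 2-0 = 2 → [0, 1, 0, 0, 2]
sum = 3

3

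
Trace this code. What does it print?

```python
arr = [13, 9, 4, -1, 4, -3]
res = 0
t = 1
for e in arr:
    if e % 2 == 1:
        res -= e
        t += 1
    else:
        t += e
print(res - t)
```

e=13: odd, res = 0-13 = -13; t=2
e=9: odd, res = (-13)-9 = -22; t=3
e=4: not odd; t=7
e=-1: odd, res = (-22)-(-1) = -21; t=8
e=4: not odd; t=12
e=-3: odd, res = (-21)-(-3) = -18; t=13
res-t = (-18)-13 = -31

-31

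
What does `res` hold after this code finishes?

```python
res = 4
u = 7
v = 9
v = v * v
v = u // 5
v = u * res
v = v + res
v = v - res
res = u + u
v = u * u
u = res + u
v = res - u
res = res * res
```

v = 9*9 = 81
v = 7//5 = 1
v = 7*4 = 28
v = 28+4 = 32
v = 32-4 = 28
res = 7+7 = 14
v = 7*7 = 49
u = 14+7 = 21
v = 14-21 = -7
res = 14*14 = 196

196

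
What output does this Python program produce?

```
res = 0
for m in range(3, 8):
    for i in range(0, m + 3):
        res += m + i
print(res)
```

355

m=3,i=0: res = 0+3 = 3
m=3,i=1: res = 3+4 = 7
m=3,i=2: res = 7+5 = 12
m=3,i=3: res = 12+6 = 18
m=3,i=4: res = 18+7 = 25
m=3,i=5: res = 25+8 = 33
m=4,i=0: res = 33+4 = 37
m=4,i=1: res = 37+5 = 42
m=4,i=2: res = 42+6 = 48
m=4,i=3: res = 48+7 = 55
m=4,i=4: res = 55+8 = 63
m=4,i=5: res = 63+9 = 72
m=4,i=6: res = 72+10 = 82
m=5,i=0: res = 82+5 = 87
m=5,i=1: res = 87+6 = 93
m=5,i=2: res = 93+7 = 100
m=5,i=3: res = 100+8 = 108
m=5,i=4: res = 108+9 = 117
m=5,i=5: res = 117+10 = 127
m=5,i=6: res = 127+11 = 138
m=5,i=7: res = 138+12 = 150
m=6,i=0: res = 150+6 = 156
m=6,i=1: res = 156+7 = 163
m=6,i=2: res = 163+8 = 171
m=6,i=3: res = 171+9 = 180
m=6,i=4: res = 180+10 = 190
m=6,i=5: res = 190+11 = 201
m=6,i=6: res = 201+12 = 213
m=6,i=7: res = 213+13 = 226
m=6,i=8: res = 226+14 = 240
m=7,i=0: res = 240+7 = 247
m=7,i=1: res = 247+8 = 255
m=7,i=2: res = 255+9 = 264
m=7,i=3: res = 264+10 = 274
m=7,i=4: res = 274+11 = 285
m=7,i=5: res = 285+12 = 297
m=7,i=6: res = 297+13 = 310
m=7,i=7: res = 310+14 = 324
m=7,i=8: res = 324+15 = 339
m=7,i=9: res = 339+16 = 355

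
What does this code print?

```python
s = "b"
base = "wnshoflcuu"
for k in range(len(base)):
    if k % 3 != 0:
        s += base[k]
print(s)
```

bnsofcu

k=0: skip
k=1: add 'n' → 'bn'
k=2: add 's' → 'bns'
k=3: skip
k=4: add 'o' → 'bnso'
k=5: add 'f' → 'bnsof'
k=6: skip
k=7: add 'c' → 'bnsofc'
k=8: add 'u' → 'bnsofcu'
k=9: skip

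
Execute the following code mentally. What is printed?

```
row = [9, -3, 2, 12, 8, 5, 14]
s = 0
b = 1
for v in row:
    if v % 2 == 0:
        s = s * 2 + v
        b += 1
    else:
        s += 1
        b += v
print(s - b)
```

v=9: not even, s = 0+1 = 1; b=10
v=-3: not even, s = 1+1 = 2; b=7
v=2: even, s = 2*2+2 = 6; b=8
v=12: even, s = 6*2+12 = 24; b=9
v=8: even, s = 24*2+8 = 56; b=10
v=5: not even, s = 56+1 = 57; b=15
v=14: even, s = 57*2+14 = 128; b=16
s-b = 128-16 = 112

112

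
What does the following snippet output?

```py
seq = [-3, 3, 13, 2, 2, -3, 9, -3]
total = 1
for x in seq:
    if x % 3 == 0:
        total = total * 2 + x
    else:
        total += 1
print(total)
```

35

x=-3: %3==0, total = 1*2+(-3) = -1
x=3: %3==0, total = (-1)*2+3 = 1
x=13: not %3==0, total = 1+1 = 2
x=2: not %3==0, total = 2+1 = 3
x=2: not %3==0, total = 3+1 = 4
x=-3: %3==0, total = 4*2+(-3) = 5
x=9: %3==0, total = 5*2+9 = 19
x=-3: %3==0, total = 19*2+(-3) = 35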